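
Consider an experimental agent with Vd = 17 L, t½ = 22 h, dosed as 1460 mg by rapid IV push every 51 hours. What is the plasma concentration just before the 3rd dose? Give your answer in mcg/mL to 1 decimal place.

f = (1/2)^(τ/t½) = (1/2)^(51/22) ≈ 0.2005.
C₀ = D/Vd = 1460/17 ≈ 85.882 mcg/mL.
Before the 3rd dose, 2 doses have been given. Superposition: Cmin = C₀·(f + f²).
≈ 85.882 × (0.2005 + 0.0402) ≈ 85.882 × 0.2407 ≈ 20.672 mcg/mL.

20.7 mcg/mL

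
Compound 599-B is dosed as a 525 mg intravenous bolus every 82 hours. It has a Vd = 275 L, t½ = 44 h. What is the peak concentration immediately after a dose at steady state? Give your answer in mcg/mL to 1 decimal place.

2.6 mcg/mL

τ/t½ = 82/44 ≈ 1.8636, so fraction remaining f = (1/2)^(82/44) ≈ 0.2748.
Accumulation ratio R = 1/(1 − f) ≈ 1/0.7252 ≈ 1.3789.
Each bolus raises the concentration by D/Vd = 525/275 ≈ 1.909 mcg/mL.
Cmax,ss = C₀/(1 − f) ≈ 1.909/0.7252 ≈ 2.632 mcg/mL.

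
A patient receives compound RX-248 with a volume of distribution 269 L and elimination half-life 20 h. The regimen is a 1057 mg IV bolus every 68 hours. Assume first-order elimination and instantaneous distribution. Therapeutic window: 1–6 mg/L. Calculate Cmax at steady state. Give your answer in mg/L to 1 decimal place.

τ/t½ = 68/20 ≈ 3.4, so fraction remaining f = (1/2)^(68/20) ≈ 0.0947.
At steady state, accumulation factor R = 1/(1 − e^(−kτ)) ≈ 1.1046.
Single-dose peak C₀ = D/Vd = 1057/269 ≈ 3.929 mg/L.
Steady-state peak Cmax,ss = C₀·R ≈ 3.929 × 1.1046 ≈ 4.340 mg/L.
Peak 4.3 mg/L vs MTC 6 mg/L: below toxic threshold.

4.3 mg/L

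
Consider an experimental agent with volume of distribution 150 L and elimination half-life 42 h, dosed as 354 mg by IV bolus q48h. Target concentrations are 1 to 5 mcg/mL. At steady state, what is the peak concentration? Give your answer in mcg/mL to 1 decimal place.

4.3 mcg/mL

τ/t½ = 48/42 ≈ 1.1429, so fraction remaining f = (1/2)^(48/42) ≈ 0.4529.
At steady state, accumulation factor R = 1/(1 − e^(−kτ)) ≈ 1.8278.
Single-dose peak C₀ = D/Vd = 354/150 ≈ 2.360 mcg/mL.
Steady-state peak Cmax,ss = C₀·R ≈ 2.360 × 1.8278 ≈ 4.314 mcg/mL.
Peak 4.3 mcg/mL vs MTC 5 mcg/mL: below toxic threshold.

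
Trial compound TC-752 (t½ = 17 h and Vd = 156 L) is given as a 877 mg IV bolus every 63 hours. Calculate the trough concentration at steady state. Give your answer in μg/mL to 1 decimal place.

Over one 63-h interval, 63/17 ≈ 3.7059 half-lives elapse, leaving f ≈ 0.0766 of each dose.
Each bolus raises the concentration by D/Vd = 877/156 ≈ 5.622 μg/mL.
Steady-state trough Cmin,ss = C₀·f/(1−f) ≈ 5.622 × 0.0766/0.9234 ≈ 0.466 μg/mL.

0.5 μg/mL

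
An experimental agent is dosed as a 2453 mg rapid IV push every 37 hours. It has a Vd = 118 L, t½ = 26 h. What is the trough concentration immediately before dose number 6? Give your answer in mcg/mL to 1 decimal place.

12.3 mcg/mL

f = (1/2)^(τ/t½) = (1/2)^(37/26) ≈ 0.3729.
C₀ = D/Vd = 2453/118 ≈ 20.788 mcg/mL.
Before the 6th dose, 5 doses have been given. Superposition: Cmin = C₀·(f + f² + … + f^5).
≈ 20.788 × (0.3729 + 0.1391 + 0.0519 + 0.0193 + 0.0072) ≈ 20.788 × 0.5904 ≈ 12.273 mcg/mL.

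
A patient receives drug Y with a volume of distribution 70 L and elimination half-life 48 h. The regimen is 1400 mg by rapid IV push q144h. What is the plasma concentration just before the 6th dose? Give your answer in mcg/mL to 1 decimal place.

2.9 mcg/mL

f = (1/2)^(τ/t½) = (1/2)^(144/48) ≈ 0.1250.
C₀ = D/Vd = 1400/70 ≈ 20.000 mcg/mL.
Before the 6th dose, 5 doses have been given. Superposition: Cmin = C₀·(f + f² + … + f^5).
≈ 20.000 × (0.1250 + 0.0156 + 0.0020 + 0.0002 + 0.0000) ≈ 20.000 × 0.1428 ≈ 2.856 mcg/mL.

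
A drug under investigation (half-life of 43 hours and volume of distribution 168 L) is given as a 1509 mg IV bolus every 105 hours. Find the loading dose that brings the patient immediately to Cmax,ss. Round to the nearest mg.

f = (1/2)^(105/43) ≈ 0.184046; accumulation ratio R = 1/(1−f) ≈ 1.22556.
Loading dose to hit Cmax,ss on first dose: D_load = D_maint·R ≈ 1509 × 1.22556 ≈ 1849.37 mg.

1849 mg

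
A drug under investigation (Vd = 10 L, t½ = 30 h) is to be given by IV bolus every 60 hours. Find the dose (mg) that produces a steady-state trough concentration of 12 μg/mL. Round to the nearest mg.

360 mg

τ/t½ = 60/30 ≈ 2, so f = (1/2)^(60/30) ≈ 0.250000.
Cmin,ss = (D/Vd)·f/(1−f), so D = Cmin,ss·Vd·(1−f)/f.
D = 12 × 10 × (1−f)/f ≈ 12 × 10 × 3.00000 ≈ 360.00 mg.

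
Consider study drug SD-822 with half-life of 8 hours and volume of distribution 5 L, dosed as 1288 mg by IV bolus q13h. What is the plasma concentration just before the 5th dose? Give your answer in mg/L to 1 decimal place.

122.2 mg/L

f = (1/2)^(τ/t½) = (1/2)^(13/8) ≈ 0.3242.
C₀ = D/Vd = 1288/5 ≈ 257.600 mg/L.
Before the 5th dose, 4 doses have been given. Superposition: Cmin = C₀·(f + f² + … + f^4).
≈ 257.600 × (0.3242 + 0.1051 + 0.0341 + 0.0110) ≈ 257.600 × 0.4744 ≈ 122.205 mg/L.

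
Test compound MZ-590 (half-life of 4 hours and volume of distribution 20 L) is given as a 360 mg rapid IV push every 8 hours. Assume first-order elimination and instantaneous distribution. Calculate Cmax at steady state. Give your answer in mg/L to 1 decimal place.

24.0 mg/L

τ = 8 h = 2 half-lives, so f = (1/2)^2 = 0.25.
At steady state, R = 1/(1 − 0.25) = 4/3.
Single-dose peak C₀ = D/Vd = 360/20 = 18 mg/L.
Steady-state peak Cmax,ss = C₀·R = 18 × 4/3 ≈ 24.000 mg/L.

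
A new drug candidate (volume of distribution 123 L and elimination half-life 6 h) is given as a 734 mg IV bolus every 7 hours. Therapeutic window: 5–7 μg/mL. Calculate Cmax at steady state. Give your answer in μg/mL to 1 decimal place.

k = ln2/t½ = ln2/6 ≈ 0.115525 h⁻¹; fraction remaining f = e^(−kτ) = e^(−0.115525×7) ≈ 0.4454.
Accumulation ratio R = 1/(1 − f) ≈ 1/0.5546 ≈ 1.8031.
Single-dose peak C₀ = D/Vd = 734/123 ≈ 5.967 μg/mL.
Cmax,ss = C₀/(1 − f) ≈ 5.967/0.5546 ≈ 10.759 μg/mL.
Peak 10.8 μg/mL vs MTC 7 μg/mL: exceeds toxic threshold.

10.8 μg/mL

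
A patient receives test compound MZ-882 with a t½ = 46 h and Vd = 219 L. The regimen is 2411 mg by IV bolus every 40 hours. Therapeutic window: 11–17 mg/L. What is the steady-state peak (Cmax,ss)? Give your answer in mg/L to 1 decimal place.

Over one 40-h interval, 40/46 ≈ 0.86957 half-lives elapse, leaving f ≈ 0.5473 of each dose.
At steady state, accumulation factor R = 1/(1 − e^(−kτ)) ≈ 2.2090.
Each bolus raises the concentration by D/Vd = 2411/219 ≈ 11.009 mg/L.
Steady-state peak Cmax,ss = C₀·R ≈ 11.009 × 2.2090 ≈ 24.319 mg/L.
Peak 24.3 mg/L vs MTC 17 mg/L: exceeds toxic threshold.

24.3 mg/L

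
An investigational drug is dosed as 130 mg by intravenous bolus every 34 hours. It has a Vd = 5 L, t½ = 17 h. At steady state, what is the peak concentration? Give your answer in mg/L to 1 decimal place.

τ = 34 h = 2 half-lives, so f = (1/2)^2 = 0.25.
Accumulation ratio R = 1/(1 − f) = 1/0.75 = 4/3.
Single-dose peak C₀ = D/Vd = 130/5 = 26 mg/L.
Steady-state peak Cmax,ss = C₀·R = 26 × 4/3 ≈ 34.667 mg/L.

34.7 mg/L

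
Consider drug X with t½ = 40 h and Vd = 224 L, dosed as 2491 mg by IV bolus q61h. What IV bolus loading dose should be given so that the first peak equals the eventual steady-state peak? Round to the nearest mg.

f = (1/2)^(61/40) ≈ 0.347480; accumulation ratio R = 1/(1−f) ≈ 1.53252.
Loading dose to hit Cmax,ss on first dose: D_load = D_maint·R ≈ 2491 × 1.53252 ≈ 3817.51 mg.

3818 mg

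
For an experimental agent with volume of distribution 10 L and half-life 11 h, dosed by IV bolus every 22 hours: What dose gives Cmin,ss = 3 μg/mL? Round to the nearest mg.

τ/t½ = 22/11 ≈ 2, so f = (1/2)^(22/11) ≈ 0.250000.
Cmin,ss = (D/Vd)·f/(1−f), so D = Cmin,ss·Vd·(1−f)/f.
D = 3 × 10 × (1−f)/f ≈ 3 × 10 × 3.00000 ≈ 90.00 mg.

90 mg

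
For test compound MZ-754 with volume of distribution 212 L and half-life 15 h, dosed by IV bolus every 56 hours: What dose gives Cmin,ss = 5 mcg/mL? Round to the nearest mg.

τ/t½ = 56/15 ≈ 3.7333, so f = (1/2)^(56/15) ≈ 0.075189.
Cmin,ss = (D/Vd)·f/(1−f), so D = Cmin,ss·Vd·(1−f)/f.
D = 5 × 212 × (1−f)/f ≈ 5 × 212 × 12.29982 ≈ 13037.81 mg.

13038 mg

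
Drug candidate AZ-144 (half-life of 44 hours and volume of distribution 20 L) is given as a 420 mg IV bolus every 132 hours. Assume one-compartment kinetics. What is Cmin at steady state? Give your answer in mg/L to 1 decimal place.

τ = 132 h = 3 half-lives, so f = (1/2)^3 = 0.125.
At steady state, R = 1/(1 − 0.125) = 8/7.
Single-dose peak C₀ = D/Vd = 420/20 = 21 mg/L.
Steady-state peak Cmax,ss = C₀·R = 21 × 8/7 ≈ 24.000 mg/L.
Steady-state trough Cmin,ss = Cmax,ss·f ≈ 24.000 × 0.125 ≈ 3.000 mg/L.

3.0 mg/L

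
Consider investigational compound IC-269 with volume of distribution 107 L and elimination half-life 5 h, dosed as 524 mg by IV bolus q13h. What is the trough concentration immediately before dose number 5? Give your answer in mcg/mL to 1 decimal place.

1.0 mcg/mL

f = (1/2)^(τ/t½) = (1/2)^(13/5) ≈ 0.1649.
C₀ = D/Vd = 524/107 ≈ 4.897 mcg/mL.
Before the 5th dose, 4 doses have been given. Superposition: Cmin = C₀·(f + f² + … + f^4).
≈ 4.897 × (0.1649 + 0.0272 + 0.0045 + 0.0007) ≈ 4.897 × 0.1973 ≈ 0.966 mcg/mL.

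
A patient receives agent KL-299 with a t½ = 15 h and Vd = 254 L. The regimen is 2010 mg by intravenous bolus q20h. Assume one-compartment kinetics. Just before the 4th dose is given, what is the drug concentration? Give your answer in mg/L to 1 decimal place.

f = (1/2)^(τ/t½) = (1/2)^(20/15) ≈ 0.3969.
C₀ = D/Vd = 2010/254 ≈ 7.913 mg/L.
Before the 4th dose, 3 doses have been given. Superposition: Cmin = C₀·(f + f² + … + f^3).
≈ 7.913 × (0.3969 + 0.1575 + 0.0625) ≈ 7.913 × 0.6169 ≈ 4.882 mg/L.

4.9 mg/L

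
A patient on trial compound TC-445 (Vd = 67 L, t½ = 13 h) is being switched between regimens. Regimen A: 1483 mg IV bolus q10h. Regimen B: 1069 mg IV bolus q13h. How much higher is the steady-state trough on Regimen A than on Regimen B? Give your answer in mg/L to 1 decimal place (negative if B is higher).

15.5 mg/L

Regimen A: f = (1/2)^(10/13) ≈ 0.5867; Cmin,ss = (1483/67)·f/(1−f) ≈ 31.421 mg/L.
Regimen B: f = (1/2)^(13/13) ≈ 0.5000; Cmin,ss = (1069/67)·f/(1−f) ≈ 15.955 mg/L.
Difference ≈ 31.421 − 15.955 ≈ 15.466 mg/L.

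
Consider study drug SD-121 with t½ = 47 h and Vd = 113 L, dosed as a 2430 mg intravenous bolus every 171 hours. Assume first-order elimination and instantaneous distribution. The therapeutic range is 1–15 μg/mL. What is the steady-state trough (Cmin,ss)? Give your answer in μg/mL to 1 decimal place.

τ/t½ = 171/47 ≈ 3.6383, so fraction remaining f = (1/2)^(171/47) ≈ 0.0803.
Single-dose peak C₀ = D/Vd = 2430/113 ≈ 21.504 μg/mL.
Steady-state trough Cmin,ss = C₀·f/(1−f) ≈ 21.504 × 0.0803/0.9197 ≈ 1.878 μg/mL.
Trough 1.9 μg/mL vs MEC 1 μg/mL: adequate.

1.9 μg/mL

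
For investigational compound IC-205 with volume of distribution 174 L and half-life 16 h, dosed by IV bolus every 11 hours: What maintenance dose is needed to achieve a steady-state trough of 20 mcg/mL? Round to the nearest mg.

τ/t½ = 11/16 ≈ 0.6875, so f = (1/2)^(11/16) ≈ 0.620929.
Cmin,ss = (D/Vd)·f/(1−f), so D = Cmin,ss·Vd·(1−f)/f.
D = 20 × 174 × (1−f)/f ≈ 20 × 174 × 0.61049 ≈ 2124.51 mg.

2125 mg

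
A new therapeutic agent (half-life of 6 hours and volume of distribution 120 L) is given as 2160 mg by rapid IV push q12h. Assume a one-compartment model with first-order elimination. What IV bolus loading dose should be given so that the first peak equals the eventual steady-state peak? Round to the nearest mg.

f = (1/2)^(12/6) ≈ 0.250000; accumulation ratio R = 1/(1−f) ≈ 1.33333.
Loading dose to hit Cmax,ss on first dose: D_load = D_maint·R ≈ 2160 × 1.33333 ≈ 2879.99 mg.

2880 mg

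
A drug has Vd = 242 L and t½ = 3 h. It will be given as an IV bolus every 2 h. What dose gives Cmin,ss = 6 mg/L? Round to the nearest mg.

τ/t½ = 2/3 ≈ 0.66667, so f = (1/2)^(2/3) ≈ 0.629961.
Cmin,ss = (D/Vd)·f/(1−f), so D = Cmin,ss·Vd·(1−f)/f.
D = 6 × 242 × (1−f)/f ≈ 6 × 242 × 0.58740 ≈ 852.90 mg.

853 mg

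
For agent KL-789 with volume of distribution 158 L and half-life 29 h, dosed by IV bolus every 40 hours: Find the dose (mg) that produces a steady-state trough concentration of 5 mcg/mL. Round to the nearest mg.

τ/t½ = 40/29 ≈ 1.3793, so f = (1/2)^(40/29) ≈ 0.384403.
Cmin,ss = (D/Vd)·f/(1−f), so D = Cmin,ss·Vd·(1−f)/f.
D = 5 × 158 × (1−f)/f ≈ 5 × 158 × 1.60144 ≈ 1265.14 mg.

1265 mg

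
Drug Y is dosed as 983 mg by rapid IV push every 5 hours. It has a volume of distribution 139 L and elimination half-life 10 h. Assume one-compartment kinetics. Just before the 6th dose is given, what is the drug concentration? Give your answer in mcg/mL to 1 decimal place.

f = (1/2)^(τ/t½) = (1/2)^(5/10) ≈ 0.7071.
C₀ = D/Vd = 983/139 ≈ 7.072 mcg/mL.
Before the 6th dose, 5 doses have been given. Superposition: Cmin = C₀·(f + f² + … + f^5).
≈ 7.072 × (0.7071 + 0.5000 + 0.3535 + 0.2500 + 0.1768) ≈ 7.072 × 1.9874 ≈ 14.055 mcg/mL.

14.1 mcg/mL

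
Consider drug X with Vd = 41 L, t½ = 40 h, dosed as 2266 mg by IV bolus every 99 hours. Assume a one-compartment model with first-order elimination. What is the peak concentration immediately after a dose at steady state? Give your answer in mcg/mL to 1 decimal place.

67.4 mcg/mL

τ/t½ = 99/40 ≈ 2.475, so fraction remaining f = (1/2)^(99/40) ≈ 0.1799.
Accumulation ratio R = 1/(1 − f) ≈ 1/0.8201 ≈ 1.2194.
Each bolus raises the concentration by D/Vd = 2266/41 ≈ 55.268 mcg/mL.
Steady-state peak Cmax,ss = C₀·R ≈ 55.268 × 1.2194 ≈ 67.394 mcg/mL.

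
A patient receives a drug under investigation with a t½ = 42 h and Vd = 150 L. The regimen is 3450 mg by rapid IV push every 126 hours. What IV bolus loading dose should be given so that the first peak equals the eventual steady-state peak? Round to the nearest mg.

3943 mg

f = (1/2)^(126/42) ≈ 0.125000; accumulation ratio R = 1/(1−f) ≈ 1.14286.
Loading dose to hit Cmax,ss on first dose: D_load = D_maint·R ≈ 3450 × 1.14286 ≈ 3942.87 mg.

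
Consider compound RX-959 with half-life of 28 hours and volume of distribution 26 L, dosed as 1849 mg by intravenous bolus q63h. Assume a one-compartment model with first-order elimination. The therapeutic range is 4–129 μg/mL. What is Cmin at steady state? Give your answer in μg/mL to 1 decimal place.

Over one 63-h interval, 63/28 ≈ 2.25 half-lives elapse, leaving f ≈ 0.2102 of each dose.
Accumulation ratio R = 1/(1 − f) ≈ 1/0.7898 ≈ 1.2661.
Each bolus raises the concentration by D/Vd = 1849/26 ≈ 71.115 μg/mL.
Steady-state peak Cmax,ss = C₀·R ≈ 71.115 × 1.2661 ≈ 90.039 μg/mL.
Steady-state trough Cmin,ss = Cmax,ss·f ≈ 90.039 × 0.2102 ≈ 18.926 μg/mL.
Trough 18.9 μg/mL vs MEC 4 μg/mL: adequate.

18.9 μg/mL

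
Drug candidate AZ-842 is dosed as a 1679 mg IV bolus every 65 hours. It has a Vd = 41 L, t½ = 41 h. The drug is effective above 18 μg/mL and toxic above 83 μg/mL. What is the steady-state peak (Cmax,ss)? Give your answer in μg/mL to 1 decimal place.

61.4 μg/mL

τ/t½ = 65/41 ≈ 1.5854, so fraction remaining f = (1/2)^(65/41) ≈ 0.3332.
Accumulation ratio R = 1/(1 − f) ≈ 1/0.6668 ≈ 1.4997.
Single-dose peak C₀ = D/Vd = 1679/41 ≈ 40.951 μg/mL.
Steady-state peak Cmax,ss = C₀·R ≈ 40.951 × 1.4997 ≈ 61.414 μg/mL.
Peak 61.4 μg/mL vs MTC 83 μg/mL: below toxic threshold.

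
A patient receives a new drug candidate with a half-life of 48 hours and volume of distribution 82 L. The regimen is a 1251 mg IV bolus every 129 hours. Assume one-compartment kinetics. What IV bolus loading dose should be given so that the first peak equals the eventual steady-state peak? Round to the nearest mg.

f = (1/2)^(129/48) ≈ 0.155232; accumulation ratio R = 1/(1−f) ≈ 1.18376.
Loading dose to hit Cmax,ss on first dose: D_load = D_maint·R ≈ 1251 × 1.18376 ≈ 1480.88 mg.

1481 mg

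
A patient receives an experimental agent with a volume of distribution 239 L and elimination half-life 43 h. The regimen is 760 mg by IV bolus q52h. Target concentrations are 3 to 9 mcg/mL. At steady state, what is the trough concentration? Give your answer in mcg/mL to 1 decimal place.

2.4 mcg/mL

τ/t½ = 52/43 ≈ 1.2093, so fraction remaining f = (1/2)^(52/43) ≈ 0.4325.
Accumulation ratio R = 1/(1 − f) ≈ 1/0.5675 ≈ 1.7621.
Each bolus raises the concentration by D/Vd = 760/239 ≈ 3.180 mcg/mL.
Steady-state peak Cmax,ss = C₀·R ≈ 3.180 × 1.7621 ≈ 5.603 mcg/mL.
One interval later, Cmin,ss = Cmax,ss·e^(−kτ) ≈ 5.603 × 0.4325 ≈ 2.423 mcg/mL.
Trough 2.4 mcg/mL vs MEC 3 mcg/mL: subtherapeutic.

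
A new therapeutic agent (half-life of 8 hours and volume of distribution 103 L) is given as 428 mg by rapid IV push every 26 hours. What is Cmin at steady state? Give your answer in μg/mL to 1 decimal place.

τ/t½ = 26/8 ≈ 3.25, so fraction remaining f = (1/2)^(26/8) ≈ 0.1051.
Each bolus raises the concentration by D/Vd = 428/103 ≈ 4.155 μg/mL.
Steady-state trough Cmin,ss = C₀·f/(1−f) ≈ 4.155 × 0.1051/0.8949 ≈ 0.488 μg/mL.

0.5 μg/mL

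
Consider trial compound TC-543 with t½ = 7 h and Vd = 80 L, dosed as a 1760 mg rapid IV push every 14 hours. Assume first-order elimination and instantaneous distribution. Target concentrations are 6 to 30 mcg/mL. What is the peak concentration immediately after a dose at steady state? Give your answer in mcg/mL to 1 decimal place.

29.3 mcg/mL

τ = 14 h = 2 half-lives, so f = (1/2)^2 = 0.25.
Accumulation ratio R = 1/(1 − f) = 1/0.75 = 4/3.
Single-dose peak C₀ = D/Vd = 1760/80 = 22 mcg/mL.
Steady-state peak Cmax,ss = C₀·R = 22 × 4/3 ≈ 29.333 mcg/mL.
Peak 29.3 mcg/mL vs MTC 30 mcg/mL: below toxic threshold.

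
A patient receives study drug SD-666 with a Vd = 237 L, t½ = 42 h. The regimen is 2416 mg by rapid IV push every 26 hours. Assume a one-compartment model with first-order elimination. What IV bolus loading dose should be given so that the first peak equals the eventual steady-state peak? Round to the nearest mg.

6925 mg

f = (1/2)^(26/42) ≈ 0.651101; accumulation ratio R = 1/(1−f) ≈ 2.86616.
Loading dose to hit Cmax,ss on first dose: D_load = D_maint·R ≈ 2416 × 2.86616 ≈ 6924.64 mg.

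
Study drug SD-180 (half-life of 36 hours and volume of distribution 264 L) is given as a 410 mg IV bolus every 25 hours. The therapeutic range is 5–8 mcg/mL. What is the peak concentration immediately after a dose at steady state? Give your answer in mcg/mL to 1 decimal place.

k = ln2/t½ = ln2/36 ≈ 0.019254 h⁻¹; fraction remaining f = e^(−kτ) = e^(−0.019254×25) ≈ 0.6179.
Accumulation ratio R = 1/(1 − f) ≈ 1/0.3821 ≈ 2.6171.
Single-dose peak C₀ = D/Vd = 410/264 ≈ 1.553 mcg/mL.
Cmax,ss = C₀/(1 − f) ≈ 1.553/0.3821 ≈ 4.064 mcg/mL.
Peak 4.1 mcg/mL vs MTC 8 mcg/mL: below toxic threshold.

4.1 mcg/mL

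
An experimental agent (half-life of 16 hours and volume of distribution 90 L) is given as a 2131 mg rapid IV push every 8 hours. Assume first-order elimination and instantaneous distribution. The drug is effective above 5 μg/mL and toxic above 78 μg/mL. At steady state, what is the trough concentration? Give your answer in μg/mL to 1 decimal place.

57.2 μg/mL

Over one 8-h interval, 8/16 ≈ 0.5 half-lives elapse, leaving f ≈ 0.7071 of each dose.
Single-dose peak C₀ = D/Vd = 2131/90 ≈ 23.678 μg/mL.
Steady-state trough Cmin,ss = C₀·f/(1−f) ≈ 23.678 × 0.7071/0.2929 ≈ 57.162 μg/mL.
Trough 57.2 μg/mL vs MEC 5 μg/mL: adequate.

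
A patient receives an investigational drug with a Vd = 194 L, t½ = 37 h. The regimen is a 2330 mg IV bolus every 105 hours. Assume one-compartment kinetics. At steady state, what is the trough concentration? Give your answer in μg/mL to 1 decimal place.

τ/t½ = 105/37 ≈ 2.8378, so fraction remaining f = (1/2)^(105/37) ≈ 0.1399.
Each bolus raises the concentration by D/Vd = 2330/194 ≈ 12.010 μg/mL.
Steady-state trough Cmin,ss = C₀·f/(1−f) ≈ 12.010 × 0.1399/0.8601 ≈ 1.953 μg/mL.

2.0 μg/mL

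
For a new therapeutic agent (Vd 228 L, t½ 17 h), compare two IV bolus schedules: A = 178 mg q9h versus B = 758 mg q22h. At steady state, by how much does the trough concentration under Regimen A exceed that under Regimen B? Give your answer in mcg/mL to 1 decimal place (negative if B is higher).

-0.5 mcg/mL

Regimen A: f = (1/2)^(9/17) ≈ 0.6928; Cmin,ss = (178/228)·f/(1−f) ≈ 1.761 mcg/mL.
Regimen B: f = (1/2)^(22/17) ≈ 0.4078; Cmin,ss = (758/228)·f/(1−f) ≈ 2.289 mcg/mL.
Difference ≈ 1.761 − 2.289 ≈ -0.528 mcg/mL.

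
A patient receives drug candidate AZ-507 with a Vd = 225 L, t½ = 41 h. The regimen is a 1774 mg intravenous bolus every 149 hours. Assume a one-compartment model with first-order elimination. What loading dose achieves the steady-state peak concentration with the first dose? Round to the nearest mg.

f = (1/2)^(149/41) ≈ 0.080540; accumulation ratio R = 1/(1−f) ≈ 1.08759.
Loading dose to hit Cmax,ss on first dose: D_load = D_maint·R ≈ 1774 × 1.08759 ≈ 1929.38 mg.

1929 mg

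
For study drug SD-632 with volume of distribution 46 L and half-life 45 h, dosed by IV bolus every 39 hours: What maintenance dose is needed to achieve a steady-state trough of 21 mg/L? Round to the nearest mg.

795 mg

τ/t½ = 39/45 ≈ 0.86667, so f = (1/2)^(39/45) ≈ 0.548412.
Cmin,ss = (D/Vd)·f/(1−f), so D = Cmin,ss·Vd·(1−f)/f.
D = 21 × 46 × (1−f)/f ≈ 21 × 46 × 0.82345 ≈ 795.45 mg.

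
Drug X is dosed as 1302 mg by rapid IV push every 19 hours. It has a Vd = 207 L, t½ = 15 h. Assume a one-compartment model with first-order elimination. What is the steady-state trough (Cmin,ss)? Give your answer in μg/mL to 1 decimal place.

4.5 μg/mL

τ/t½ = 19/15 ≈ 1.2667, so fraction remaining f = (1/2)^(19/15) ≈ 0.4156.
Each bolus raises the concentration by D/Vd = 1302/207 ≈ 6.290 μg/mL.
Steady-state trough Cmin,ss = C₀·f/(1−f) ≈ 6.290 × 0.4156/0.5844 ≈ 4.473 μg/mL.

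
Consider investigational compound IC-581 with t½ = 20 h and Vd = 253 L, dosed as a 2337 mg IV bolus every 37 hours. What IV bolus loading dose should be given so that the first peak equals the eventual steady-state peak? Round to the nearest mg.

f = (1/2)^(37/20) ≈ 0.277392; accumulation ratio R = 1/(1−f) ≈ 1.38388.
Loading dose to hit Cmax,ss on first dose: D_load = D_maint·R ≈ 2337 × 1.38388 ≈ 3234.13 mg.

3234 mg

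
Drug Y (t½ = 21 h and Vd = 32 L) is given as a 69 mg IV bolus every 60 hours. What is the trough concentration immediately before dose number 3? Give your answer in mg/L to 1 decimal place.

f = (1/2)^(τ/t½) = (1/2)^(60/21) ≈ 0.1380.
C₀ = D/Vd = 69/32 ≈ 2.156 mg/L.
Before the 3rd dose, 2 doses have been given. Superposition: Cmin = C₀·(f + f²).
≈ 2.156 × (0.1380 + 0.0190) ≈ 2.156 × 0.1570 ≈ 0.338 mg/L.

0.3 mg/L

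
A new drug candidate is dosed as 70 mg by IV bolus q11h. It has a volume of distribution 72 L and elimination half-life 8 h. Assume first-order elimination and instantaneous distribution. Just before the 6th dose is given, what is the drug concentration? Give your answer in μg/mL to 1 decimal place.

f = (1/2)^(τ/t½) = (1/2)^(11/8) ≈ 0.3856.
C₀ = D/Vd = 70/72 ≈ 0.972 μg/mL.
Before the 6th dose, 5 doses have been given. Superposition: Cmin = C₀·(f + f² + … + f^5).
≈ 0.972 × (0.3856 + 0.1487 + 0.0573 + 0.0221 + 0.0085) ≈ 0.972 × 0.6222 ≈ 0.605 μg/mL.

0.6 μg/mL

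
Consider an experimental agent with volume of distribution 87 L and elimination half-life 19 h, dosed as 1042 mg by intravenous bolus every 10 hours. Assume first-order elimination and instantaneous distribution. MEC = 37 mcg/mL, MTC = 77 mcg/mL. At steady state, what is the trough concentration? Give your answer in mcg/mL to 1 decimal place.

27.2 mcg/mL

τ/t½ = 10/19 ≈ 0.52632, so fraction remaining f = (1/2)^(10/19) ≈ 0.6943.
At steady state, accumulation factor R = 1/(1 − e^(−kτ)) ≈ 3.2712.
Single-dose peak C₀ = D/Vd = 1042/87 ≈ 11.977 mcg/mL.
Steady-state peak Cmax,ss = C₀·R ≈ 11.977 × 3.2712 ≈ 39.179 mcg/mL.
One interval later, Cmin,ss = Cmax,ss·e^(−kτ) ≈ 39.179 × 0.6943 ≈ 27.202 mcg/mL.
Trough 27.2 mcg/mL vs MEC 37 mcg/mL: subtherapeutic.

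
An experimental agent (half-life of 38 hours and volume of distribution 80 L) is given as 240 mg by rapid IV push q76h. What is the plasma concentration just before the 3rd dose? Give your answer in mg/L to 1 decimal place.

0.9 mg/L

f = (1/2)^(τ/t½) = (1/2)^(76/38) ≈ 0.2500.
C₀ = D/Vd = 240/80 ≈ 3.000 mg/L.
Before the 3rd dose, 2 doses have been given. Superposition: Cmin = C₀·(f + f²).
≈ 3.000 × (0.2500 + 0.0625) ≈ 3.000 × 0.3125 ≈ 0.938 mg/L.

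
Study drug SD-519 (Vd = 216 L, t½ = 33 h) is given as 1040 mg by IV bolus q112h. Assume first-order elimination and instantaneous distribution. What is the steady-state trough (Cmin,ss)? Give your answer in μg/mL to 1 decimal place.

k = ln2/t½ = ln2/33 ≈ 0.021004 h⁻¹; fraction remaining f = e^(−kτ) = e^(−0.021004×112) ≈ 0.0951.
Accumulation ratio R = 1/(1 − f) ≈ 1/0.9049 ≈ 1.1051.
Single-dose peak C₀ = D/Vd = 1040/216 ≈ 4.815 μg/mL.
Cmax,ss = C₀/(1 − f) ≈ 4.815/0.9049 ≈ 5.321 μg/mL.
Steady-state trough Cmin,ss = Cmax,ss·f ≈ 5.321 × 0.0951 ≈ 0.506 μg/mL.

0.5 μg/mL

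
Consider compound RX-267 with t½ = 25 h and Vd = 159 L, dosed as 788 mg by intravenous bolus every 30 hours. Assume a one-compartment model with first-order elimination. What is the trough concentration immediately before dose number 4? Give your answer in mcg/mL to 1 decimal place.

f = (1/2)^(τ/t½) = (1/2)^(30/25) ≈ 0.4353.
C₀ = D/Vd = 788/159 ≈ 4.956 mcg/mL.
Before the 4th dose, 3 doses have been given. Superposition: Cmin = C₀·(f + f² + … + f^3).
≈ 4.956 × (0.4353 + 0.1895 + 0.0825) ≈ 4.956 × 0.7073 ≈ 3.505 mcg/mL.

3.5 mcg/mL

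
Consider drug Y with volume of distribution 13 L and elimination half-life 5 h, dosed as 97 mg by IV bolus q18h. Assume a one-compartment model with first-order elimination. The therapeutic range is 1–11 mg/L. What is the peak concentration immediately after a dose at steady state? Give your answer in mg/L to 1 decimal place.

k = ln2/t½ = ln2/5 ≈ 0.138629 h⁻¹; fraction remaining f = e^(−kτ) = e^(−0.138629×18) ≈ 0.0825.
Accumulation ratio R = 1/(1 − f) ≈ 1/0.9175 ≈ 1.0899.
Single-dose peak C₀ = D/Vd = 97/13 ≈ 7.462 mg/L.
Steady-state peak Cmax,ss = C₀·R ≈ 7.462 × 1.0899 ≈ 8.133 mg/L.
Peak 8.1 mg/L vs MTC 11 mg/L: below toxic threshold.

8.1 mg/L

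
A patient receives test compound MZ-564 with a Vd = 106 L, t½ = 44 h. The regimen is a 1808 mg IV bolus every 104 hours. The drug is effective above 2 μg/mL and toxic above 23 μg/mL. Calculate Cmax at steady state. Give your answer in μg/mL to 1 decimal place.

21.2 μg/mL

k = ln2/t½ = ln2/44 ≈ 0.015753 h⁻¹; fraction remaining f = e^(−kτ) = e^(−0.015753×104) ≈ 0.1943.
Accumulation ratio R = 1/(1 − f) ≈ 1/0.8057 ≈ 1.2412.
Single-dose peak C₀ = D/Vd = 1808/106 ≈ 17.057 μg/mL.
Steady-state peak Cmax,ss = C₀·R ≈ 17.057 × 1.2412 ≈ 21.171 μg/mL.
Peak 21.2 μg/mL vs MTC 23 μg/mL: below toxic threshold.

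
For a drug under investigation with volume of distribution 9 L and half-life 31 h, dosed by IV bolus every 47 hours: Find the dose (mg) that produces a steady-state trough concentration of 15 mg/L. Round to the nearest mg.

251 mg

τ/t½ = 47/31 ≈ 1.5161, so f = (1/2)^(47/31) ≈ 0.349623.
Cmin,ss = (D/Vd)·f/(1−f), so D = Cmin,ss·Vd·(1−f)/f.
D = 15 × 9 × (1−f)/f ≈ 15 × 9 × 1.86022 ≈ 251.13 mg.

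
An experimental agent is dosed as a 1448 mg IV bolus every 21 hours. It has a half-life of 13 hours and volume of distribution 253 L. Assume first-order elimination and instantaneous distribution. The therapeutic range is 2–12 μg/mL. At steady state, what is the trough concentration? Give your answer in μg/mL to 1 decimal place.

Over one 21-h interval, 21/13 ≈ 1.6154 half-lives elapse, leaving f ≈ 0.3264 of each dose.
At steady state, accumulation factor R = 1/(1 − e^(−kτ)) ≈ 1.4846.
Each bolus raises the concentration by D/Vd = 1448/253 ≈ 5.723 μg/mL.
Steady-state peak Cmax,ss = C₀·R ≈ 5.723 × 1.4846 ≈ 8.496 μg/mL.
One interval later, Cmin,ss = Cmax,ss·e^(−kτ) ≈ 8.496 × 0.3264 ≈ 2.773 μg/mL.
Trough 2.8 μg/mL vs MEC 2 μg/mL: adequate.

2.8 μg/mL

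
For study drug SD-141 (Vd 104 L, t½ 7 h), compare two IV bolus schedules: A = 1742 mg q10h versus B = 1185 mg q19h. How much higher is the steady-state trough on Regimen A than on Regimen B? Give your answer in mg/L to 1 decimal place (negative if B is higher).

Regimen A: f = (1/2)^(10/7) ≈ 0.3715; Cmin,ss = (1742/104)·f/(1−f) ≈ 9.901 mg/L.
Regimen B: f = (1/2)^(19/7) ≈ 0.1524; Cmin,ss = (1185/104)·f/(1−f) ≈ 2.049 mg/L.
Difference ≈ 9.901 − 2.049 ≈ 7.852 mg/L.

7.9 mg/L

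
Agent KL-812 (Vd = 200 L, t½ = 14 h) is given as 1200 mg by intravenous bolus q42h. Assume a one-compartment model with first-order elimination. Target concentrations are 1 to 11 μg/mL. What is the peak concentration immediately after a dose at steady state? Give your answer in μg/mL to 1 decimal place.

τ = 42 h = 3 half-lives, so f = (1/2)^3 = 0.125.
Accumulation ratio R = 1/(1 − f) = 1/0.875 = 8/7.
Single-dose peak C₀ = D/Vd = 1200/200 = 6 μg/mL.
Steady-state peak Cmax,ss = C₀·R = 6 × 8/7 ≈ 6.857 μg/mL.
Peak 6.9 μg/mL vs MTC 11 μg/mL: below toxic threshold.

6.9 μg/mL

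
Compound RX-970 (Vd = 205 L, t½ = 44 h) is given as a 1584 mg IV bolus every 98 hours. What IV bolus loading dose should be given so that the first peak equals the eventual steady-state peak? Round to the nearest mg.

f = (1/2)^(98/44) ≈ 0.213562; accumulation ratio R = 1/(1−f) ≈ 1.27156.
Loading dose to hit Cmax,ss on first dose: D_load = D_maint·R ≈ 1584 × 1.27156 ≈ 2014.15 mg.

2014 mg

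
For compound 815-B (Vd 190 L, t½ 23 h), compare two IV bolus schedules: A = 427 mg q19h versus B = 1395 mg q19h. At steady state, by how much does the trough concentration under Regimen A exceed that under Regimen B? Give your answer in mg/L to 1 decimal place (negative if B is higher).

-6.6 mg/L

Regimen A: f = (1/2)^(19/23) ≈ 0.5641; Cmin,ss = (427/190)·f/(1−f) ≈ 2.908 mg/L.
Regimen B: f = (1/2)^(19/23) ≈ 0.5641; Cmin,ss = (1395/190)·f/(1−f) ≈ 9.501 mg/L.
Difference ≈ 2.908 − 9.501 ≈ -6.593 mg/L.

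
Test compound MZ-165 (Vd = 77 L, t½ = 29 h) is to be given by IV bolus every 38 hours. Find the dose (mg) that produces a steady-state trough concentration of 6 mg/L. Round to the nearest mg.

τ/t½ = 38/29 ≈ 1.3103, so f = (1/2)^(38/29) ≈ 0.403224.
Cmin,ss = (D/Vd)·f/(1−f), so D = Cmin,ss·Vd·(1−f)/f.
D = 6 × 77 × (1−f)/f ≈ 6 × 77 × 1.48001 ≈ 683.76 mg.

684 mg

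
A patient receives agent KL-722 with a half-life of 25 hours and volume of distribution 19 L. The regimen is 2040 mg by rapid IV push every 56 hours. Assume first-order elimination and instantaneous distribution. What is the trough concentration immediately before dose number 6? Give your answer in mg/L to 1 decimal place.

28.8 mg/L

f = (1/2)^(τ/t½) = (1/2)^(56/25) ≈ 0.2117.
C₀ = D/Vd = 2040/19 ≈ 107.368 mg/L.
Before the 6th dose, 5 doses have been given. Superposition: Cmin = C₀·(f + f² + … + f^5).
≈ 107.368 × (0.2117 + 0.0448 + 0.0095 + 0.0020 + 0.0004) ≈ 107.368 × 0.2684 ≈ 28.818 mg/L.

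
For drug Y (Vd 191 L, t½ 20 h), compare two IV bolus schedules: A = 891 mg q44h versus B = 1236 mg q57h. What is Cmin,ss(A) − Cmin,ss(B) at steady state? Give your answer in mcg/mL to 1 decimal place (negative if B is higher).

Regimen A: f = (1/2)^(44/20) ≈ 0.2176; Cmin,ss = (891/191)·f/(1−f) ≈ 1.297 mcg/mL.
Regimen B: f = (1/2)^(57/20) ≈ 0.1387; Cmin,ss = (1236/191)·f/(1−f) ≈ 1.042 mcg/mL.
Difference ≈ 1.297 − 1.042 ≈ 0.255 mcg/mL.

0.3 mcg/mL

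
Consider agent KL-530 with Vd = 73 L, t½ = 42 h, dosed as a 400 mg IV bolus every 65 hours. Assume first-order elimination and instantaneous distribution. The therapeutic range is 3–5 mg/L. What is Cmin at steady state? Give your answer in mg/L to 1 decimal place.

2.8 mg/L

k = ln2/t½ = ln2/42 ≈ 0.016504 h⁻¹; fraction remaining f = e^(−kτ) = e^(−0.016504×65) ≈ 0.3421.
At steady state, accumulation factor R = 1/(1 − e^(−kτ)) ≈ 1.5200.
Single-dose peak C₀ = D/Vd = 400/73 ≈ 5.479 mg/L.
Cmax,ss = C₀/(1 − f) ≈ 5.479/0.6579 ≈ 8.328 mg/L.
Steady-state trough Cmin,ss = Cmax,ss·f ≈ 8.328 × 0.3421 ≈ 2.849 mg/L.
Trough 2.8 mg/L vs MEC 3 mg/L: subtherapeutic.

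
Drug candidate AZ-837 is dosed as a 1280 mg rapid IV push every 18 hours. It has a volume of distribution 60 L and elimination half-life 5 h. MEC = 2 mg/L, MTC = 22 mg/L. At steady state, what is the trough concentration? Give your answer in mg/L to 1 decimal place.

k = ln2/t½ = ln2/5 ≈ 0.138629 h⁻¹; fraction remaining f = e^(−kτ) = e^(−0.138629×18) ≈ 0.0825.
At steady state, accumulation factor R = 1/(1 − e^(−kτ)) ≈ 1.0899.
Single-dose peak C₀ = D/Vd = 1280/60 ≈ 21.333 mg/L.
Cmax,ss = C₀/(1 − f) ≈ 21.333/0.9175 ≈ 23.251 mg/L.
One interval later, Cmin,ss = Cmax,ss·e^(−kτ) ≈ 23.251 × 0.0825 ≈ 1.918 mg/L.
Trough 1.9 mg/L vs MEC 2 mg/L: subtherapeutic.

1.9 mg/L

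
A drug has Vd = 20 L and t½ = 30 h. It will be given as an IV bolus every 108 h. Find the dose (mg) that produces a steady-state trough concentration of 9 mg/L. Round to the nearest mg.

τ/t½ = 108/30 ≈ 3.6, so f = (1/2)^(108/30) ≈ 0.082469.
Cmin,ss = (D/Vd)·f/(1−f), so D = Cmin,ss·Vd·(1−f)/f.
D = 9 × 20 × (1−f)/f ≈ 9 × 20 × 11.12577 ≈ 2002.64 mg.

2003 mg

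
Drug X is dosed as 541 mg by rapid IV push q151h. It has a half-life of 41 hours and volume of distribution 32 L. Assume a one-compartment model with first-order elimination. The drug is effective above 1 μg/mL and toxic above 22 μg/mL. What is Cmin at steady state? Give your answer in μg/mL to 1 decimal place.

1.4 μg/mL

k = ln2/t½ = ln2/41 ≈ 0.016906 h⁻¹; fraction remaining f = e^(−kτ) = e^(−0.016906×151) ≈ 0.0779.
At steady state, accumulation factor R = 1/(1 − e^(−kτ)) ≈ 1.0845.
Each bolus raises the concentration by D/Vd = 541/32 ≈ 16.906 μg/mL.
Steady-state peak Cmax,ss = C₀·R ≈ 16.906 × 1.0845 ≈ 18.335 μg/mL.
One interval later, Cmin,ss = Cmax,ss·e^(−kτ) ≈ 18.335 × 0.0779 ≈ 1.428 μg/mL.
Trough 1.4 μg/mL vs MEC 1 μg/mL: adequate.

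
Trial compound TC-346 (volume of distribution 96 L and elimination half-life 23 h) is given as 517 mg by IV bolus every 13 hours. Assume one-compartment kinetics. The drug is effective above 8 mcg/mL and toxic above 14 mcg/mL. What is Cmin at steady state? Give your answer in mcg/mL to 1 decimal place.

Over one 13-h interval, 13/23 ≈ 0.56522 half-lives elapse, leaving f ≈ 0.6759 of each dose.
Accumulation ratio R = 1/(1 − f) ≈ 1/0.3241 ≈ 3.0855.
Single-dose peak C₀ = D/Vd = 517/96 ≈ 5.385 mcg/mL.
Cmax,ss = C₀/(1 − f) ≈ 5.385/0.3241 ≈ 16.615 mcg/mL.
One interval later, Cmin,ss = Cmax,ss·e^(−kτ) ≈ 16.615 × 0.6759 ≈ 11.230 mcg/mL.
Trough 11.2 mcg/mL vs MEC 8 mcg/mL: adequate.

11.2 mcg/mL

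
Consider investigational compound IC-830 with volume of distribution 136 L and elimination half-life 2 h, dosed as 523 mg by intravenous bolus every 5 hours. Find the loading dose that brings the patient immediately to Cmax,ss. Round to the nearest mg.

f = (1/2)^(5/2) ≈ 0.176777; accumulation ratio R = 1/(1−f) ≈ 1.21474.
Loading dose to hit Cmax,ss on first dose: D_load = D_maint·R ≈ 523 × 1.21474 ≈ 635.31 mg.

635 mg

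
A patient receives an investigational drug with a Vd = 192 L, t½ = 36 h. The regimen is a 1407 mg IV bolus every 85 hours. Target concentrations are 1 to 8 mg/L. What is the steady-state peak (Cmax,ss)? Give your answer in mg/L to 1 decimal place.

9.1 mg/L

τ/t½ = 85/36 ≈ 2.3611, so fraction remaining f = (1/2)^(85/36) ≈ 0.1946.
At steady state, accumulation factor R = 1/(1 − e^(−kτ)) ≈ 1.2416.
Single-dose peak C₀ = D/Vd = 1407/192 ≈ 7.328 mg/L.
Steady-state peak Cmax,ss = C₀·R ≈ 7.328 × 1.2416 ≈ 9.098 mg/L.
Peak 9.1 mg/L vs MTC 8 mg/L: exceeds toxic threshold.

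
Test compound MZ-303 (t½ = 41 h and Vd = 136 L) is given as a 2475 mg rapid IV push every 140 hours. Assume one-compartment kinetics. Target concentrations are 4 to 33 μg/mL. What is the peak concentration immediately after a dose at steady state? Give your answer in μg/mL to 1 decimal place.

τ/t½ = 140/41 ≈ 3.4146, so fraction remaining f = (1/2)^(140/41) ≈ 0.0938.
Accumulation ratio R = 1/(1 − f) ≈ 1/0.9062 ≈ 1.1035.
Single-dose peak C₀ = D/Vd = 2475/136 ≈ 18.199 μg/mL.
Steady-state peak Cmax,ss = C₀·R ≈ 18.199 × 1.1035 ≈ 20.083 μg/mL.
Peak 20.1 μg/mL vs MTC 33 μg/mL: below toxic threshold.

20.1 μg/mL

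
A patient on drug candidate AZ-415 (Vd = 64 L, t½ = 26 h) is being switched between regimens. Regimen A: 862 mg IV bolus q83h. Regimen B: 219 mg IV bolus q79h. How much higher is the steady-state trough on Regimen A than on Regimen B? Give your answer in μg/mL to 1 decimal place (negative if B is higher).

Regimen A: f = (1/2)^(83/26) ≈ 0.1094; Cmin,ss = (862/64)·f/(1−f) ≈ 1.654 μg/mL.
Regimen B: f = (1/2)^(79/26) ≈ 0.1217; Cmin,ss = (219/64)·f/(1−f) ≈ 0.474 μg/mL.
Difference ≈ 1.654 − 0.474 ≈ 1.180 μg/mL.

1.2 μg/mL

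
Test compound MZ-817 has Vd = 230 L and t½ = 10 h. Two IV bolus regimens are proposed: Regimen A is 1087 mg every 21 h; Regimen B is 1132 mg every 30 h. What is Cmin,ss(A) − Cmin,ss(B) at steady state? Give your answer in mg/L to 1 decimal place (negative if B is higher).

0.7 mg/L

Regimen A: f = (1/2)^(21/10) ≈ 0.2333; Cmin,ss = (1087/230)·f/(1−f) ≈ 1.438 mg/L.
Regimen B: f = (1/2)^(30/10) ≈ 0.1250; Cmin,ss = (1132/230)·f/(1−f) ≈ 0.703 mg/L.
Difference ≈ 1.438 − 0.703 ≈ 0.735 mg/L.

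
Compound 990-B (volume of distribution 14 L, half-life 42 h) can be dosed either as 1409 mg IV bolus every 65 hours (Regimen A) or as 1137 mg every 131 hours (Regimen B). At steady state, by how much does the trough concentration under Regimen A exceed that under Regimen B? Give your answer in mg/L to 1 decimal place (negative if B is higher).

41.8 mg/L

Regimen A: f = (1/2)^(65/42) ≈ 0.3421; Cmin,ss = (1409/14)·f/(1−f) ≈ 52.333 mg/L.
Regimen B: f = (1/2)^(131/42) ≈ 0.1151; Cmin,ss = (1137/14)·f/(1−f) ≈ 10.564 mg/L.
Difference ≈ 52.333 − 10.564 ≈ 41.769 mg/L.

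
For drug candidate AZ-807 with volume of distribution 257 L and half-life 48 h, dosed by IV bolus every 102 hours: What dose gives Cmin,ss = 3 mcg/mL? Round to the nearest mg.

2592 mg

τ/t½ = 102/48 ≈ 2.125, so f = (1/2)^(102/48) ≈ 0.229251.
Cmin,ss = (D/Vd)·f/(1−f), so D = Cmin,ss·Vd·(1−f)/f.
D = 3 × 257 × (1−f)/f ≈ 3 × 257 × 3.36203 ≈ 2592.13 mg.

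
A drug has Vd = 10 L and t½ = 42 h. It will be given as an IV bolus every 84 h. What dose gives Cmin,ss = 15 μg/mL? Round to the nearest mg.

τ/t½ = 84/42 ≈ 2, so f = (1/2)^(84/42) ≈ 0.250000.
Cmin,ss = (D/Vd)·f/(1−f), so D = Cmin,ss·Vd·(1−f)/f.
D = 15 × 10 × (1−f)/f ≈ 15 × 10 × 3.00000 ≈ 450.00 mg.

450 mg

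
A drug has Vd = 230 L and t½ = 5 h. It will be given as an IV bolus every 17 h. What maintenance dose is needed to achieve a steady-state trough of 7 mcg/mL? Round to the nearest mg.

τ/t½ = 17/5 ≈ 3.4, so f = (1/2)^(17/5) ≈ 0.094732.
Cmin,ss = (D/Vd)·f/(1−f), so D = Cmin,ss·Vd·(1−f)/f.
D = 7 × 230 × (1−f)/f ≈ 7 × 230 × 9.55610 ≈ 15385.32 mg.

15385 mg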